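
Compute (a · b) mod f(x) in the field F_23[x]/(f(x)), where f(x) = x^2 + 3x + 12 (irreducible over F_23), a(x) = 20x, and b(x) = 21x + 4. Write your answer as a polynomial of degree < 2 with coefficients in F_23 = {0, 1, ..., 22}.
a · b ≡ 16x + 20 (mod f(x))

Multiply in F_23[x]: a(x)·b(x) = (20x)·(21x + 4) = 6x^2 + 11x. This has degree ≥ 2, so divide by f(x) over F_23: 6x^2 + 11x = (6)·(x^2 + 3x + 12) + (16x + 20). Hence a·b ≡ 16x + 20 (mod f). (F_23[x]/(f) is a field with 23^2 = 529 elements since f is irreducible of degree 2.)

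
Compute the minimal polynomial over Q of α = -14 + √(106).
m_α(x) = x^2 + 28x + 90

From α + 14 = √(106), squaring gives (α + 14)^2 = 106, i.e. α^2 + 28α + 196 = 106, so α^2 + 28α + 90 = 0. The discriminant of x^2 + 28x + 90 is (28)^2 - 4·(90) = 784 - 360 = 424, and 4·(106) is not a perfect square in Q since 106 is squarefree and ≠ 1. Hence x^2 + 28x + 90 is irreducible over Q and is the minimal polynomial of α.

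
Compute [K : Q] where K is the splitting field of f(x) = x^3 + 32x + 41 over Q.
[K : Q] = 6

By the rational root test, any rational root of the monic integer polynomial f(x) = x^3 + 32x + 41 must be an integer dividing the constant term 41, i.e. one of ±{1, 41}. Evaluating: f(1) = 74, f(-1) = 8, f(41) = 70274, f(-41) = -70192; none is 0, so f has no rational root and is therefore irreducible over Q (a cubic with no linear factor over a field is irreducible). For an irreducible cubic, the Galois group is A_3 or S_3 according as the discriminant disc(f) = -4a^3 - 27b^2 = -4·(32)^3 - 27·(41)^2 = -176459 is or is not a square in Q. Here disc(f) = -176459 is not a perfect square in Q, so the Galois group of f over Q is not contained in A_3 and must be all of S_3. The splitting field has degree |S_3| = 6 over Q, so [K : Q] = 6.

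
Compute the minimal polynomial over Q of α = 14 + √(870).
m_α(x) = x^2 - 28x - 674

From α - 14 = √(870), squaring gives (α - 14)^2 = 870, i.e. α^2 - 28α + 196 = 870, so α^2 - 28α - 674 = 0. The discriminant of x^2 - 28x - 674 is (-28)^2 - 4·(-674) = 784 + 2696 = 3480, and 4·(870) is not a perfect square in Q since 870 is squarefree and ≠ 1. Hence x^2 - 28x - 674 is irreducible over Q and is the minimal polynomial of α.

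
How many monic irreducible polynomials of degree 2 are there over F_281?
There are 39340 monic irreducible polynomials of degree 2 over F_281

Each element of F_{281^2} that lies in no proper subfield is a root of exactly one monic irreducible of degree 2 over F_281, and each such polynomial has 2 distinct roots in F_{281^2}. By Möbius inversion the count is N_281(2) = (1/2) Σ_{d|2} μ(2/d) · 281^d = (1/2)(μ(2)·281^1 + μ(1)·281^2) = 78680/2 = 39340.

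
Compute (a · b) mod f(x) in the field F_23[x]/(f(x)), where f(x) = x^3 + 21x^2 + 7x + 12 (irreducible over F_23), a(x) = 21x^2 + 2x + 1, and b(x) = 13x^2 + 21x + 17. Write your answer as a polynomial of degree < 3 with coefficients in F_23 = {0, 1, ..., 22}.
a · b ≡ 21x^2 + 15x + 5 (mod f(x))

Multiply in F_23[x]: a(x)·b(x) = (21x^2 + 2x + 1)·(13x^2 + 21x + 17) = 20x^4 + 7x^3 + 21x^2 + 9x + 17. This has degree ≥ 3, so divide by f(x) over F_23: 20x^4 + 7x^3 + 21x^2 + 9x + 17 = (20x + 1)·(x^3 + 21x^2 + 7x + 12) + (21x^2 + 15x + 5). Hence a·b ≡ 21x^2 + 15x + 5 (mod f). (F_23[x]/(f) is a field with 23^3 = 12167 elements since f is irreducible of degree 3.)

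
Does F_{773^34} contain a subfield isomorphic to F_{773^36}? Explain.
No: F_{773^36} is not a subfield of F_{773^34}

F_{p^m} embeds in F_{p^n} iff m | n. Here 36 ∤ 34 (since 34 = 0·36 + 34 with remainder 34 ≠ 0), so F_{773^36} is not a subfield of F_{773^34}. Equivalently: if it were, the tower law would give 36 = [F_{773^36}:F_773] dividing [F_{773^34}:F_773] = 34, contradiction.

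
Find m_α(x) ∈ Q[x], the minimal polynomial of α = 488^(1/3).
m_α(x) = x^3 - 488

α satisfies α^3 = 488, so x^3 - 488 annihilates α. By the rational root test, a rational root p/q (in lowest terms) of x^3 - 488 would satisfy p^3 = 488 q^3, forcing q = 1 and p^3 = 488; but 488 is not a perfect cube, contradiction. A monic cubic over Q with no rational root is irreducible (any nontrivial factorization would include a linear factor). Hence x^3 - 488 is the minimal polynomial of α, and in particular [Q(α):Q] = 3.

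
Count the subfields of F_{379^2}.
F_{379^2} has 2 subfields

The subfields of F_{p^n} are exactly the fields F_{p^d} for d | n (each is the fixed field of the unique index-d subgroup of Gal(F_{p^n}/F_p) ≅ Z/nZ). The divisors of n = 2 are {1, 2}, giving 2 subfields: F_{379^1}, F_{379^2}.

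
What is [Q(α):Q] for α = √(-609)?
[Q(α):Q] = 2

[Q(α):Q] equals the degree of the minimal polynomial of α. Here α^2 = -609 and x^2 + 609 is irreducible (d = -609 is squarefree, ≠ 1, hence not a square), so deg(m_α) = 2. Thus [Q(α):Q] = 2.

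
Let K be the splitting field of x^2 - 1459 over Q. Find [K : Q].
[K : Q] = 2

f(x) = x^2 - 1459 factors as (x - √1459)(x + √1459). The splitting field is K = Q(√1459). Since 1459 is squarefree and > 1, it is not a perfect square, so x^2 - 1459 is irreducible over Q and [Q(√1459) : Q] = 2. Hence [K : Q] = 2.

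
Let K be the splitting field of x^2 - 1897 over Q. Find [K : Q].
[K : Q] = 2

f(x) = x^2 - 1897 factors as (x - √1897)(x + √1897). The splitting field is K = Q(√1897). Since 1897 is squarefree and > 1, it is not a perfect square, so x^2 - 1897 is irreducible over Q and [Q(√1897) : Q] = 2. Hence [K : Q] = 2.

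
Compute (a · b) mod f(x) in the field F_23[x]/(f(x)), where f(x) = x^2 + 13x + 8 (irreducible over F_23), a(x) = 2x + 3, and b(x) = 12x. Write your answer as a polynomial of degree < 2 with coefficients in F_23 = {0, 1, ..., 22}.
a · b ≡ 15 (mod f(x))

Multiply in F_23[x]: a(x)·b(x) = (2x + 3)·(12x) = x^2 + 13x. This has degree ≥ 2, so divide by f(x) over F_23: x^2 + 13x = (1)·(x^2 + 13x + 8) + (15). Hence a·b ≡ 15 (mod f). (F_23[x]/(f) is a field with 23^2 = 529 elements since f is irreducible of degree 2.)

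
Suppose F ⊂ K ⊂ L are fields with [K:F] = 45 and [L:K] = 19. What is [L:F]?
[L:F] = 855

The tower law says that for any tower of field extensions F ⊂ K ⊂ L with finite degrees, [L:F] = [L:K] · [K:F]. Here this gives [L:F] = 19 · 45 = 855.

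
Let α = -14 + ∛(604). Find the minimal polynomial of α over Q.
m_α(x) = x^3 + 42x^2 + 588x + 2140

Set β = α + 14 = ∛(604), so β^3 = 604. Then (α + 14)^3 - 604 = 0, i.e. α is a root of g(x) = (x + 14)^3 - 604 = x^3 + 42x^2 + 588x + 2140. Since g(x) = h(x + 14) where h(x) = x^3 - 604, and h is irreducible over Q (because 604 is not a perfect cube, so h has no rational root, and a monic cubic with no rational root is irreducible), g is also irreducible (irreducibility is preserved under the substitution x → x + 14). Hence m_α(x) = x^3 + 42x^2 + 588x + 2140.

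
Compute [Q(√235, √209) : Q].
[Q(√235, √209) : Q] = 4

[Q(√235):Q] = 2 (min poly x^2 - 235, irreducible since 235 is squarefree > 1). For the top step, suppose √209 ∈ Q(√235), say √209 = c + d√235 with c, d ∈ Q. Squaring: 209 = c^2 + 235d^2 + 2cd√235. Since √235 ∉ Q this forces 2cd = 0. If d = 0 then √209 = c ∈ Q, contradicting 209 squarefree > 1. If c = 0 then 209 = 235d^2, so 235·209 = (235d)^2 is a perfect square in Q — but 235·209 = 49115 is not a perfect square (since 235 and 209 are distinct squarefree integers). Contradiction. Hence √209 ∉ Q(√235), so x^2 - 209 stays irreducible over Q(√235) and [Q(√235, √209) : Q(√235)] = 2. By the tower law, [Q(√235, √209) : Q] = 2 · 2 = 4.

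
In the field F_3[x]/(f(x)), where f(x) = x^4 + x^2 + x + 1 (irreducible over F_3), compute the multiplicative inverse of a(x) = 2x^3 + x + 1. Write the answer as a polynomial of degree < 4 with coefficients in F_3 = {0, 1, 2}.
a(x)^(-1) ≡ x^3 + 2x^2 (mod f(x))

Since f is irreducible over F_3, F_3[x]/(f) is a field and a(x) ≠ 0 has an inverse. Apply the extended Euclidean algorithm to f(x) and a(x) in F_3[x]: f(x) = (2x)·a(x) + (2x^2 + 2x + 1);  a(x) = (x + 2)·(2x^2 + 2x + 1) + (2x + 2);  (2x^2 + 2x + 1) = (x)·(2x + 2) + (1). The last nonzero remainder is the constant 1 = gcd(f, a) in F_3. Back-substituting through the division chain expresses 1 = s(x)·a(x) + t(x)·f(x) with s(x) ≡ x^3 + 2x^2 (mod f), so a(x)^(-1) ≡ s(x) = x^3 + 2x^2 (mod f). Check: (2x^3 + x + 1)·(x^3 + 2x^2) = 2x^6 + x^5 + x^4 + 2x^2 ≡ 1 (mod x^4 + x^2 + x + 1).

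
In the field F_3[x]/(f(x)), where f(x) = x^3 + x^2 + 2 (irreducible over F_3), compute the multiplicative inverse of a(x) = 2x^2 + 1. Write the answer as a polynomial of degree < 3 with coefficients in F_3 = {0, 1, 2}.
a(x)^(-1) ≡ x^2 + x + 1 (mod f(x))

Since f is irreducible over F_3, F_3[x]/(f) is a field and a(x) ≠ 0 has an inverse. Apply the extended Euclidean algorithm to f(x) and a(x) in F_3[x]: f(x) = (2x + 2)·a(x) + (x);  a(x) = (2x)·(x) + (1). The last nonzero remainder is the constant 1 = gcd(f, a) in F_3. Back-substituting through the division chain expresses 1 = s(x)·a(x) + t(x)·f(x) with s(x) ≡ x^2 + x + 1 (mod f), so a(x)^(-1) ≡ s(x) = x^2 + x + 1 (mod f). Check: (2x^2 + 1)·(x^2 + x + 1) = 2x^4 + 2x^3 + x + 1 ≡ 1 (mod x^3 + x^2 + 2).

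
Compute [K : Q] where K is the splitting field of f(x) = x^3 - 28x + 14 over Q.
[K : Q] = 6

By the rational root test, any rational root of the monic integer polynomial f(x) = x^3 - 28x + 14 must be an integer dividing the constant term 14, i.e. one of ±{1, 2, 7, 14}. Evaluating: f(1) = -13, f(-1) = 41, f(2) = -34, f(-2) = 62, f(7) = 161, f(-7) = -133, f(14) = 2366, f(-14) = -2338; none is 0, so f has no rational root and is therefore irreducible over Q (a cubic with no linear factor over a field is irreducible). For an irreducible cubic, the Galois group is A_3 or S_3 according as the discriminant disc(f) = -4a^3 - 27b^2 = -4·(-28)^3 - 27·(14)^2 = 82516 is or is not a square in Q. Here disc(f) = 82516 is not a perfect square in Q, so the Galois group of f over Q is not contained in A_3 and must be all of S_3. The splitting field has degree |S_3| = 6 over Q, so [K : Q] = 6.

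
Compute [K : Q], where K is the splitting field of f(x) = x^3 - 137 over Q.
[K : Q] = 6

The roots of x^3 - 137 are ∛137, ω∛137, ω^2∛137 where ω = e^(2πi/3) is a primitive cube root of unity, so K = Q(∛137, ω). Now [Q(∛137):Q] = 3 (since 137 is not a perfect cube, x^3 - 137 is irreducible) and [Q(ω):Q] = 2. Both 2 and 3 divide [K:Q], and [K:Q] ≤ 3·2 = 6, so [K:Q] = 6. (Equivalently: Q(∛137) ⊂ R but ω ∉ R, so [K : Q(∛137)] = 2.)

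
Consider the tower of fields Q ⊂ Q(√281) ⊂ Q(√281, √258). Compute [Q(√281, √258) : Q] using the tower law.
[Q(√281, √258) : Q] = 4

[Q(√281):Q] = 2 (min poly x^2 - 281, irreducible since 281 is squarefree > 1). For the top step, suppose √258 ∈ Q(√281), say √258 = c + d√281 with c, d ∈ Q. Squaring: 258 = c^2 + 281d^2 + 2cd√281. Since √281 ∉ Q this forces 2cd = 0. If d = 0 then √258 = c ∈ Q, contradicting 258 squarefree > 1. If c = 0 then 258 = 281d^2, so 281·258 = (281d)^2 is a perfect square in Q — but 281·258 = 72498 is not a perfect square (since 281 and 258 are distinct squarefree integers). Contradiction. Hence √258 ∉ Q(√281), so x^2 - 258 stays irreducible over Q(√281) and [Q(√281, √258) : Q(√281)] = 2. By the tower law, [Q(√281, √258) : Q] = 2 · 2 = 4.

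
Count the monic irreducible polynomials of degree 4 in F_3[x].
There are 18 monic irreducible polynomials of degree 4 over F_3

Each element of F_{3^4} that lies in no proper subfield is a root of exactly one monic irreducible of degree 4 over F_3, and each such polynomial has 4 distinct roots in F_{3^4}. By Möbius inversion the count is N_3(4) = (1/4) Σ_{d|4} μ(4/d) · 3^d = (1/4)(μ(4)·3^1 + μ(2)·3^2 + μ(1)·3^4) = 72/4 = 18.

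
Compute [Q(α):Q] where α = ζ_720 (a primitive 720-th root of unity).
[Q(α):Q] = 192

The minimal polynomial of ζ_720 over Q is the 720-th cyclotomic polynomial Φ_720(x), which is irreducible over Q and has degree φ(720) = 192. Hence [Q(α):Q] = φ(720) = 192.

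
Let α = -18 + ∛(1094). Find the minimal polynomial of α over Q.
m_α(x) = x^3 + 54x^2 + 972x + 4738

Set β = α + 18 = ∛(1094), so β^3 = 1094. Then (α + 18)^3 - 1094 = 0, i.e. α is a root of g(x) = (x + 18)^3 - 1094 = x^3 + 54x^2 + 972x + 4738. Since g(x) = h(x + 18) where h(x) = x^3 - 1094, and h is irreducible over Q (because 1094 is not a perfect cube, so h has no rational root, and a monic cubic with no rational root is irreducible), g is also irreducible (irreducibility is preserved under the substitution x → x + 18). Hence m_α(x) = x^3 + 54x^2 + 972x + 4738.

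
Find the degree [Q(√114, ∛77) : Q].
[Q(√114, ∛77) : Q] = 6

Let L = Q(√114, ∛77). Since Q(√114) ⊂ L and [Q(√114):Q] = 2, the tower law gives 2 | [L:Q]. Likewise Q(∛77) ⊂ L with [Q(∛77):Q] = 3 (because 77 is not a perfect cube), so 3 | [L:Q]. As gcd(2,3) = 1, [L:Q] is divisible by 6. Conversely L is generated over Q by √114 and ∛77, so [L:Q] ≤ 2·3 = 6. Therefore [Q(√114, ∛77) : Q] = 6.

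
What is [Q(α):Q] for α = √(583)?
[Q(α):Q] = 2

[Q(α):Q] equals the degree of the minimal polynomial of α. Here α^2 = 583 and x^2 - 583 is irreducible (d = 583 is squarefree, ≠ 1, hence not a square), so deg(m_α) = 2. Thus [Q(α):Q] = 2.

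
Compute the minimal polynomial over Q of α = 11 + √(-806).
m_α(x) = x^2 - 22x + 927

From α - 11 = √(-806), squaring gives (α - 11)^2 = -806, i.e. α^2 - 22α + 121 = -806, so α^2 - 22α + 927 = 0. The discriminant of x^2 - 22x + 927 is (-22)^2 - 4·(927) = 484 - 3708 = -3224, and 4·(-806) is not a perfect square in Q since -806 is squarefree and ≠ 1. Hence x^2 - 22x + 927 is irreducible over Q and is the minimal polynomial of α.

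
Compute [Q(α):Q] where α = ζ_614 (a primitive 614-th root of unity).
[Q(α):Q] = 306

The minimal polynomial of ζ_614 over Q is the 614-th cyclotomic polynomial Φ_614(x), which is irreducible over Q and has degree φ(614) = 306. Hence [Q(α):Q] = φ(614) = 306.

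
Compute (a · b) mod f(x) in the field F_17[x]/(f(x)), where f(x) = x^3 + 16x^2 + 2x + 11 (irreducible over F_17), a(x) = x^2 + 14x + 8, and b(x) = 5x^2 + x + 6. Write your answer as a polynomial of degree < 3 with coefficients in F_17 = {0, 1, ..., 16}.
a · b ≡ 7x^2 + 4x + 11 (mod f(x))

Multiply in F_17[x]: a(x)·b(x) = (x^2 + 14x + 8)·(5x^2 + x + 6) = 5x^4 + 3x^3 + 9x^2 + 7x + 14. This has degree ≥ 3, so divide by f(x) over F_17: 5x^4 + 3x^3 + 9x^2 + 7x + 14 = (5x + 8)·(x^3 + 16x^2 + 2x + 11) + (7x^2 + 4x + 11). Hence a·b ≡ 7x^2 + 4x + 11 (mod f). (F_17[x]/(f) is a field with 17^3 = 4913 elements since f is irreducible of degree 3.)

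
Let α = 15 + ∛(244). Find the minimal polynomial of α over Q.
m_α(x) = x^3 - 45x^2 + 675x - 3619

Set β = α - 15 = ∛(244), so β^3 = 244. Then (α - 15)^3 - 244 = 0, i.e. α is a root of g(x) = (x - 15)^3 - 244 = x^3 - 45x^2 + 675x - 3619. Since g(x) = h(x - 15) where h(x) = x^3 - 244, and h is irreducible over Q (because 244 is not a perfect cube, so h has no rational root, and a monic cubic with no rational root is irreducible), g is also irreducible (irreducibility is preserved under the substitution x → x - 15). Hence m_α(x) = x^3 - 45x^2 + 675x - 3619.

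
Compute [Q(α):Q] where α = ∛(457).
[Q(α):Q] = 3

The minimal polynomial of α is x^3 - 457, irreducible over Q since 457 is not a perfect cube (so x^3 - 457 has no rational root). Hence [Q(α):Q] = deg(m_α) = 3.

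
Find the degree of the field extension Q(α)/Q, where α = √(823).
[Q(α):Q] = 2

[Q(α):Q] equals the degree of the minimal polynomial of α. Here α^2 = 823 and x^2 - 823 is irreducible (d = 823 is squarefree, ≠ 1, hence not a square), so deg(m_α) = 2. Thus [Q(α):Q] = 2.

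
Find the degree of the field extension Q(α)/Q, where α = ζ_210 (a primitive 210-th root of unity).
[Q(α):Q] = 48

The minimal polynomial of ζ_210 over Q is the 210-th cyclotomic polynomial Φ_210(x), which is irreducible over Q and has degree φ(210) = 48. Hence [Q(α):Q] = φ(210) = 48.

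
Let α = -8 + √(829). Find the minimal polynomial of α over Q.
m_α(x) = x^2 + 16x - 765

From α + 8 = √(829), squaring gives (α + 8)^2 = 829, i.e. α^2 + 16α + 64 = 829, so α^2 + 16α - 765 = 0. The discriminant of x^2 + 16x - 765 is (16)^2 - 4·(-765) = 256 + 3060 = 3316, and 4·(829) is not a perfect square in Q since 829 is squarefree and ≠ 1. Hence x^2 + 16x - 765 is irreducible over Q and is the minimal polynomial of α.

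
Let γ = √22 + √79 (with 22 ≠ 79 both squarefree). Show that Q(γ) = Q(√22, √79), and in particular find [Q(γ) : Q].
[Q(γ) : Q] = 4 (equivalently, Q(γ) = Q(√22, √79))

Obviously Q(γ) ⊆ Q(√22, √79), and [Q(√22, √79):Q] = 4 (since 22, 79 are distinct squarefree integers > 1 with 1738 not a perfect square). To show equality we compute the minimal polynomial of γ. From γ = √22 + √79: γ^2 = 22 + 2√(1738) + 79 = 101 + 2√(1738), so γ^2 - 101 = 2√(1738); squaring, (γ^2 - 101)^2 = 4·1738, i.e. γ^4 - 202γ^2 + 10201 - 6952 = 0, i.e. γ^4 - 202γ^2 + 3249 = 0. So γ is a root of x^4 - 202x^2 + 3249. This polynomial is irreducible over Q: it has no rational root (each ±√22 ± √79 is irrational), and any factorization into two quadratics over Q would force √(1738) ∈ Q (pairing opposite roots) or √22, √79 ∈ Q (other pairings), all impossible. Hence [Q(γ):Q] = 4 = [Q(√22, √79):Q], so Q(γ) = Q(√22, √79).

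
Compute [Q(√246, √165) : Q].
[Q(√246, √165) : Q] = 4

[Q(√246):Q] = 2 (min poly x^2 - 246, irreducible since 246 is squarefree > 1). For the top step, suppose √165 ∈ Q(√246), say √165 = c + d√246 with c, d ∈ Q. Squaring: 165 = c^2 + 246d^2 + 2cd√246. Since √246 ∉ Q this forces 2cd = 0. If d = 0 then √165 = c ∈ Q, contradicting 165 squarefree > 1. If c = 0 then 165 = 246d^2, so 246·165 = (246d)^2 is a perfect square in Q — but 246·165 = 40590 is not a perfect square (since 246 and 165 are distinct squarefree integers). Contradiction. Hence √165 ∉ Q(√246), so x^2 - 165 stays irreducible over Q(√246) and [Q(√246, √165) : Q(√246)] = 2. By the tower law, [Q(√246, √165) : Q] = 2 · 2 = 4.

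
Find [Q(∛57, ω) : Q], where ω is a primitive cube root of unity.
[Q(∛57, ω) : Q] = 6

[Q(∛57):Q] = 3 (min poly x^3 - 57, irreducible since 57 is not a perfect cube). [Q(ω):Q] = 2 (min poly x^2 + x + 1). Since Q(∛57) ⊂ R and ω ∉ R, we have ω ∉ Q(∛57), so x^2 + x + 1 remains irreducible over Q(∛57) and [Q(∛57, ω) : Q(∛57)] = 2. By the tower law, [Q(∛57, ω) : Q] = 3 · 2 = 6. (In fact Q(∛57, ω) is the splitting field of x^3 - 57 over Q.)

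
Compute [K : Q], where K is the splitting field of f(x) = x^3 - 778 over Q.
[K : Q] = 6

The roots of x^3 - 778 are ∛778, ω∛778, ω^2∛778 where ω = e^(2πi/3) is a primitive cube root of unity, so K = Q(∛778, ω). Now [Q(∛778):Q] = 3 (since 778 is not a perfect cube, x^3 - 778 is irreducible) and [Q(ω):Q] = 2. Both 2 and 3 divide [K:Q], and [K:Q] ≤ 3·2 = 6, so [K:Q] = 6. (Equivalently: Q(∛778) ⊂ R but ω ∉ R, so [K : Q(∛778)] = 2.)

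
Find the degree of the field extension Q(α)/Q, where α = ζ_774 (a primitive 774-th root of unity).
[Q(α):Q] = 252

The minimal polynomial of ζ_774 over Q is the 774-th cyclotomic polynomial Φ_774(x), which is irreducible over Q and has degree φ(774) = 252. Hence [Q(α):Q] = φ(774) = 252.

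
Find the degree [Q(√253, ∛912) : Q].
[Q(√253, ∛912) : Q] = 6

Let L = Q(√253, ∛912). Since Q(√253) ⊂ L and [Q(√253):Q] = 2, the tower law gives 2 | [L:Q]. Likewise Q(∛912) ⊂ L with [Q(∛912):Q] = 3 (because 912 is not a perfect cube), so 3 | [L:Q]. As gcd(2,3) = 1, [L:Q] is divisible by 6. Conversely L is generated over Q by √253 and ∛912, so [L:Q] ≤ 2·3 = 6. Therefore [Q(√253, ∛912) : Q] = 6.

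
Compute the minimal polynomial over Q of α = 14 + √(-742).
m_α(x) = x^2 - 28x + 938

From α - 14 = √(-742), squaring gives (α - 14)^2 = -742, i.e. α^2 - 28α + 196 = -742, so α^2 - 28α + 938 = 0. The discriminant of x^2 - 28x + 938 is (-28)^2 - 4·(938) = 784 - 3752 = -2968, and 4·(-742) is not a perfect square in Q since -742 is squarefree and ≠ 1. Hence x^2 - 28x + 938 is irreducible over Q and is the minimal polynomial of α.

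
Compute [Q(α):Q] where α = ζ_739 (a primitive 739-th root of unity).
[Q(α):Q] = 738

The minimal polynomial of ζ_739 over Q is the 739-th cyclotomic polynomial Φ_739(x), which is irreducible over Q and has degree φ(739) = 738. Hence [Q(α):Q] = φ(739) = 738.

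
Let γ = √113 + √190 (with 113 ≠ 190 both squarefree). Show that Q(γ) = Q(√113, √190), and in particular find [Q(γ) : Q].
[Q(γ) : Q] = 4 (equivalently, Q(γ) = Q(√113, √190))

Obviously Q(γ) ⊆ Q(√113, √190), and [Q(√113, √190):Q] = 4 (since 113, 190 are distinct squarefree integers > 1 with 21470 not a perfect square). To show equality we compute the minimal polynomial of γ. From γ = √113 + √190: γ^2 = 113 + 2√(21470) + 190 = 303 + 2√(21470), so γ^2 - 303 = 2√(21470); squaring, (γ^2 - 303)^2 = 4·21470, i.e. γ^4 - 606γ^2 + 91809 - 85880 = 0, i.e. γ^4 - 606γ^2 + 5929 = 0. So γ is a root of x^4 - 606x^2 + 5929. This polynomial is irreducible over Q: it has no rational root (each ±√113 ± √190 is irrational), and any factorization into two quadratics over Q would force √(21470) ∈ Q (pairing opposite roots) or √113, √190 ∈ Q (other pairings), all impossible. Hence [Q(γ):Q] = 4 = [Q(√113, √190):Q], so Q(γ) = Q(√113, √190).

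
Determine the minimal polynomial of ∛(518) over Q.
m_α(x) = x^3 - 518

α satisfies α^3 = 518, so x^3 - 518 annihilates α. By the rational root test, a rational root p/q (in lowest terms) of x^3 - 518 would satisfy p^3 = 518 q^3, forcing q = 1 and p^3 = 518; but 518 is not a perfect cube, contradiction. A monic cubic over Q with no rational root is irreducible (any nontrivial factorization would include a linear factor). Hence x^3 - 518 is the minimal polynomial of α, and in particular [Q(α):Q] = 3.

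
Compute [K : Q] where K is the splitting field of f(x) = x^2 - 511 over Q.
[K : Q] = 2

f(x) = x^2 - 511 factors as (x - √511)(x + √511). The splitting field is K = Q(√511). Since 511 is squarefree and > 1, it is not a perfect square, so x^2 - 511 is irreducible over Q and [Q(√511) : Q] = 2. Hence [K : Q] = 2.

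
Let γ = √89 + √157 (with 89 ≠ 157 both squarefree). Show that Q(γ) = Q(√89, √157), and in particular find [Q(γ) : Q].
[Q(γ) : Q] = 4 (equivalently, Q(γ) = Q(√89, √157))

Obviously Q(γ) ⊆ Q(√89, √157), and [Q(√89, √157):Q] = 4 (since 89, 157 are distinct squarefree integers > 1 with 13973 not a perfect square). To show equality we compute the minimal polynomial of γ. From γ = √89 + √157: γ^2 = 89 + 2√(13973) + 157 = 246 + 2√(13973), so γ^2 - 246 = 2√(13973); squaring, (γ^2 - 246)^2 = 4·13973, i.e. γ^4 - 492γ^2 + 60516 - 55892 = 0, i.e. γ^4 - 492γ^2 + 4624 = 0. So γ is a root of x^4 - 492x^2 + 4624. This polynomial is irreducible over Q: it has no rational root (each ±√89 ± √157 is irrational), and any factorization into two quadratics over Q would force √(13973) ∈ Q (pairing opposite roots) or √89, √157 ∈ Q (other pairings), all impossible. Hence [Q(γ):Q] = 4 = [Q(√89, √157):Q], so Q(γ) = Q(√89, √157).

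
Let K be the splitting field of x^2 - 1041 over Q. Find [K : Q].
[K : Q] = 2

f(x) = x^2 - 1041 factors as (x - √1041)(x + √1041). The splitting field is K = Q(√1041). Since 1041 is squarefree and > 1, it is not a perfect square, so x^2 - 1041 is irreducible over Q and [Q(√1041) : Q] = 2. Hence [K : Q] = 2.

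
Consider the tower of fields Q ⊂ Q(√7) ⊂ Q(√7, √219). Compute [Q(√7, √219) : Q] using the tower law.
[Q(√7, √219) : Q] = 4

[Q(√7):Q] = 2 (min poly x^2 - 7, irreducible since 7 is squarefree > 1). For the top step, suppose √219 ∈ Q(√7), say √219 = c + d√7 with c, d ∈ Q. Squaring: 219 = c^2 + 7d^2 + 2cd√7. Since √7 ∉ Q this forces 2cd = 0. If d = 0 then √219 = c ∈ Q, contradicting 219 squarefree > 1. If c = 0 then 219 = 7d^2, so 7·219 = (7d)^2 is a perfect square in Q — but 7·219 = 1533 is not a perfect square (since 7 and 219 are distinct squarefree integers). Contradiction. Hence √219 ∉ Q(√7), so x^2 - 219 stays irreducible over Q(√7) and [Q(√7, √219) : Q(√7)] = 2. By the tower law, [Q(√7, √219) : Q] = 2 · 2 = 4.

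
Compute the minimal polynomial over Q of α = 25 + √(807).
m_α(x) = x^2 - 50x - 182

From α - 25 = √(807), squaring gives (α - 25)^2 = 807, i.e. α^2 - 50α + 625 = 807, so α^2 - 50α - 182 = 0. The discriminant of x^2 - 50x - 182 is (-50)^2 - 4·(-182) = 2500 + 728 = 3228, and 4·(807) is not a perfect square in Q since 807 is squarefree and ≠ 1. Hence x^2 - 50x - 182 is irreducible over Q and is the minimal polynomial of α.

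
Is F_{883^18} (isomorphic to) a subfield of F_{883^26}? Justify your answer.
No: F_{883^18} is not a subfield of F_{883^26}

F_{p^m} embeds in F_{p^n} iff m | n. Here 18 ∤ 26 (since 26 = 1·18 + 8 with remainder 8 ≠ 0), so F_{883^18} is not a subfield of F_{883^26}. Equivalently: if it were, the tower law would give 18 = [F_{883^18}:F_883] dividing [F_{883^26}:F_883] = 26, contradiction.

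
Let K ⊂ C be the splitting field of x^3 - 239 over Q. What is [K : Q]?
[K : Q] = 6

The roots of x^3 - 239 are ∛239, ω∛239, ω^2∛239 where ω = e^(2πi/3) is a primitive cube root of unity, so K = Q(∛239, ω). Now [Q(∛239):Q] = 3 (since 239 is not a perfect cube, x^3 - 239 is irreducible) and [Q(ω):Q] = 2. Both 2 and 3 divide [K:Q], and [K:Q] ≤ 3·2 = 6, so [K:Q] = 6. (Equivalently: Q(∛239) ⊂ R but ω ∉ R, so [K : Q(∛239)] = 2.)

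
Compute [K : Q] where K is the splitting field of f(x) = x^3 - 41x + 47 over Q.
[K : Q] = 6

By the rational root test, any rational root of the monic integer polynomial f(x) = x^3 - 41x + 47 must be an integer dividing the constant term 47, i.e. one of ±{1, 47}. Evaluating: f(1) = 7, f(-1) = 87, f(47) = 101943, f(-47) = -101849; none is 0, so f has no rational root and is therefore irreducible over Q (a cubic with no linear factor over a field is irreducible). For an irreducible cubic, the Galois group is A_3 or S_3 according as the discriminant disc(f) = -4a^3 - 27b^2 = -4·(-41)^3 - 27·(47)^2 = 216041 is or is not a square in Q. Here disc(f) = 216041 is not a perfect square in Q, so the Galois group of f over Q is not contained in A_3 and must be all of S_3. The splitting field has degree |S_3| = 6 over Q, so [K : Q] = 6.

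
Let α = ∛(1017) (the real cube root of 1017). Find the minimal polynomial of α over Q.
m_α(x) = x^3 - 1017

α satisfies α^3 = 1017, so x^3 - 1017 annihilates α. By the rational root test, a rational root p/q (in lowest terms) of x^3 - 1017 would satisfy p^3 = 1017 q^3, forcing q = 1 and p^3 = 1017; but 1017 is not a perfect cube, contradiction. A monic cubic over Q with no rational root is irreducible (any nontrivial factorization would include a linear factor). Hence x^3 - 1017 is the minimal polynomial of α, and in particular [Q(α):Q] = 3.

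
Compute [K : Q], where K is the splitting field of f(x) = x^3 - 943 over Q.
[K : Q] = 6

The roots of x^3 - 943 are ∛943, ω∛943, ω^2∛943 where ω = e^(2πi/3) is a primitive cube root of unity, so K = Q(∛943, ω). Now [Q(∛943):Q] = 3 (since 943 is not a perfect cube, x^3 - 943 is irreducible) and [Q(ω):Q] = 2. Both 2 and 3 divide [K:Q], and [K:Q] ≤ 3·2 = 6, so [K:Q] = 6. (Equivalently: Q(∛943) ⊂ R but ω ∉ R, so [K : Q(∛943)] = 2.)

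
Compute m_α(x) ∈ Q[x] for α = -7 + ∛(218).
m_α(x) = x^3 + 21x^2 + 147x + 125

Set β = α + 7 = ∛(218), so β^3 = 218. Then (α + 7)^3 - 218 = 0, i.e. α is a root of g(x) = (x + 7)^3 - 218 = x^3 + 21x^2 + 147x + 125. Since g(x) = h(x + 7) where h(x) = x^3 - 218, and h is irreducible over Q (because 218 is not a perfect cube, so h has no rational root, and a monic cubic with no rational root is irreducible), g is also irreducible (irreducibility is preserved under the substitution x → x + 7). Hence m_α(x) = x^3 + 21x^2 + 147x + 125.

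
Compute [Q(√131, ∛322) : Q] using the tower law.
[Q(√131, ∛322) : Q] = 6

Let L = Q(√131, ∛322). Since Q(√131) ⊂ L and [Q(√131):Q] = 2, the tower law gives 2 | [L:Q]. Likewise Q(∛322) ⊂ L with [Q(∛322):Q] = 3 (because 322 is not a perfect cube), so 3 | [L:Q]. As gcd(2,3) = 1, [L:Q] is divisible by 6. Conversely L is generated over Q by √131 and ∛322, so [L:Q] ≤ 2·3 = 6. Therefore [Q(√131, ∛322) : Q] = 6.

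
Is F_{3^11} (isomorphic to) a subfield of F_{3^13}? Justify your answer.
No: F_{3^11} is not a subfield of F_{3^13}

F_{p^m} embeds in F_{p^n} iff m | n. Here 11 ∤ 13 (since 13 = 1·11 + 2 with remainder 2 ≠ 0), so F_{3^11} is not a subfield of F_{3^13}. Equivalently: if it were, the tower law would give 11 = [F_{3^11}:F_3] dividing [F_{3^13}:F_3] = 13, contradiction.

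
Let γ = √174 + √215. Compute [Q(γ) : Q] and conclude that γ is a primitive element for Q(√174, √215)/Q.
[Q(γ) : Q] = 4 (equivalently, Q(γ) = Q(√174, √215))

Obviously Q(γ) ⊆ Q(√174, √215), and [Q(√174, √215):Q] = 4 (since 174, 215 are distinct squarefree integers > 1 with 37410 not a perfect square). To show equality we compute the minimal polynomial of γ. From γ = √174 + √215: γ^2 = 174 + 2√(37410) + 215 = 389 + 2√(37410), so γ^2 - 389 = 2√(37410); squaring, (γ^2 - 389)^2 = 4·37410, i.e. γ^4 - 778γ^2 + 151321 - 149640 = 0, i.e. γ^4 - 778γ^2 + 1681 = 0. So γ is a root of x^4 - 778x^2 + 1681. This polynomial is irreducible over Q: it has no rational root (each ±√174 ± √215 is irrational), and any factorization into two quadratics over Q would force √(37410) ∈ Q (pairing opposite roots) or √174, √215 ∈ Q (other pairings), all impossible. Hence [Q(γ):Q] = 4 = [Q(√174, √215):Q], so Q(γ) = Q(√174, √215).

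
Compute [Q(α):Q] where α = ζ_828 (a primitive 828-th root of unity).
[Q(α):Q] = 264

The minimal polynomial of ζ_828 over Q is the 828-th cyclotomic polynomial Φ_828(x), which is irreducible over Q and has degree φ(828) = 264. Hence [Q(α):Q] = φ(828) = 264.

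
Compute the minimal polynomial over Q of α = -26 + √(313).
m_α(x) = x^2 + 52x + 363

From α + 26 = √(313), squaring gives (α + 26)^2 = 313, i.e. α^2 + 52α + 676 = 313, so α^2 + 52α + 363 = 0. The discriminant of x^2 + 52x + 363 is (52)^2 - 4·(363) = 2704 - 1452 = 1252, and 4·(313) is not a perfect square in Q since 313 is squarefree and ≠ 1. Hence x^2 + 52x + 363 is irreducible over Q and is the minimal polynomial of α.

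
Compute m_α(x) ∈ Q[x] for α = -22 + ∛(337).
m_α(x) = x^3 + 66x^2 + 1452x + 10311

Set β = α + 22 = ∛(337), so β^3 = 337. Then (α + 22)^3 - 337 = 0, i.e. α is a root of g(x) = (x + 22)^3 - 337 = x^3 + 66x^2 + 1452x + 10311. Since g(x) = h(x + 22) where h(x) = x^3 - 337, and h is irreducible over Q (because 337 is not a perfect cube, so h has no rational root, and a monic cubic with no rational root is irreducible), g is also irreducible (irreducibility is preserved under the substitution x → x + 22). Hence m_α(x) = x^3 + 66x^2 + 1452x + 10311.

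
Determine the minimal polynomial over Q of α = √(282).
m_α(x) = x^2 - 282

α satisfies α^2 - 282 = 0, so x^2 - 282 annihilates α. Since d = 282 is squarefree and ≠ 1, it is not a perfect square in Q, so x^2 - 282 has no rational root and is therefore irreducible over Q (a degree-2 polynomial over a field is irreducible iff it has no root). Hence m_α(x) = x^2 - 282.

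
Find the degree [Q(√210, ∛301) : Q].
[Q(√210, ∛301) : Q] = 6

Let L = Q(√210, ∛301). Since Q(√210) ⊂ L and [Q(√210):Q] = 2, the tower law gives 2 | [L:Q]. Likewise Q(∛301) ⊂ L with [Q(∛301):Q] = 3 (because 301 is not a perfect cube), so 3 | [L:Q]. As gcd(2,3) = 1, [L:Q] is divisible by 6. Conversely L is generated over Q by √210 and ∛301, so [L:Q] ≤ 2·3 = 6. Therefore [Q(√210, ∛301) : Q] = 6.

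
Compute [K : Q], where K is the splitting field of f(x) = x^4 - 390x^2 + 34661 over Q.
[K : Q] = 4

Solving the quadratic in x^2: x^2 = (390 ± √(390^2 - 4·34661))/2 = (390 ± √13456)/2 = (390 ± 116)/2, giving x^2 = 137 or x^2 = 253. So f(x) = (x^2 - 137)(x^2 - 253) and the roots of f are ±√137, ±√253. Hence the splitting field is K = Q(√137, √253). Since 137 and 253 are distinct squarefree integers > 1, their product 34661 is not a perfect square, so √253 ∉ Q(√137). By the tower law [K:Q] = [Q(√137,√253):Q(√137)] · [Q(√137):Q] = 2 · 2 = 4.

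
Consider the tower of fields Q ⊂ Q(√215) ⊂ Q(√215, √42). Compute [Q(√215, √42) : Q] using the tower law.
[Q(√215, √42) : Q] = 4

[Q(√215):Q] = 2 (min poly x^2 - 215, irreducible since 215 is squarefree > 1). For the top step, suppose √42 ∈ Q(√215), say √42 = c + d√215 with c, d ∈ Q. Squaring: 42 = c^2 + 215d^2 + 2cd√215. Since √215 ∉ Q this forces 2cd = 0. If d = 0 then √42 = c ∈ Q, contradicting 42 squarefree > 1. If c = 0 then 42 = 215d^2, so 215·42 = (215d)^2 is a perfect square in Q — but 215·42 = 9030 is not a perfect square (since 215 and 42 are distinct squarefree integers). Contradiction. Hence √42 ∉ Q(√215), so x^2 - 42 stays irreducible over Q(√215) and [Q(√215, √42) : Q(√215)] = 2. By the tower law, [Q(√215, √42) : Q] = 2 · 2 = 4.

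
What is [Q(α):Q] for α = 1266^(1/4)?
[Q(α):Q] = 4

α is a root of x^4 - 1266. By Eisenstein's criterion at the prime p = 2 (which divides the constant term 1266 but p^2 = 4 does not, since 1266 is squarefree), x^4 - 1266 is irreducible over Q. Hence [Q(α):Q] = 4.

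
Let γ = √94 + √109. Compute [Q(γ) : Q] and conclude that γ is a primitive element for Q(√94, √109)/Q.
[Q(γ) : Q] = 4 (equivalently, Q(γ) = Q(√94, √109))

Obviously Q(γ) ⊆ Q(√94, √109), and [Q(√94, √109):Q] = 4 (since 94, 109 are distinct squarefree integers > 1 with 10246 not a perfect square). To show equality we compute the minimal polynomial of γ. From γ = √94 + √109: γ^2 = 94 + 2√(10246) + 109 = 203 + 2√(10246), so γ^2 - 203 = 2√(10246); squaring, (γ^2 - 203)^2 = 4·10246, i.e. γ^4 - 406γ^2 + 41209 - 40984 = 0, i.e. γ^4 - 406γ^2 + 225 = 0. So γ is a root of x^4 - 406x^2 + 225. This polynomial is irreducible over Q: it has no rational root (each ±√94 ± √109 is irrational), and any factorization into two quadratics over Q would force √(10246) ∈ Q (pairing opposite roots) or √94, √109 ∈ Q (other pairings), all impossible. Hence [Q(γ):Q] = 4 = [Q(√94, √109):Q], so Q(γ) = Q(√94, √109).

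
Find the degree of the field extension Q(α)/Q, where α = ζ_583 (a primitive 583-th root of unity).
[Q(α):Q] = 520

The minimal polynomial of ζ_583 over Q is the 583-th cyclotomic polynomial Φ_583(x), which is irreducible over Q and has degree φ(583) = 520. Hence [Q(α):Q] = φ(583) = 520.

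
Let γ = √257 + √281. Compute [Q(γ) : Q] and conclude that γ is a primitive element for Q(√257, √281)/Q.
[Q(γ) : Q] = 4 (equivalently, Q(γ) = Q(√257, √281))

Obviously Q(γ) ⊆ Q(√257, √281), and [Q(√257, √281):Q] = 4 (since 257, 281 are distinct squarefree integers > 1 with 72217 not a perfect square). To show equality we compute the minimal polynomial of γ. From γ = √257 + √281: γ^2 = 257 + 2√(72217) + 281 = 538 + 2√(72217), so γ^2 - 538 = 2√(72217); squaring, (γ^2 - 538)^2 = 4·72217, i.e. γ^4 - 1076γ^2 + 289444 - 288868 = 0, i.e. γ^4 - 1076γ^2 + 576 = 0. So γ is a root of x^4 - 1076x^2 + 576. This polynomial is irreducible over Q: it has no rational root (each ±√257 ± √281 is irrational), and any factorization into two quadratics over Q would force √(72217) ∈ Q (pairing opposite roots) or √257, √281 ∈ Q (other pairings), all impossible. Hence [Q(γ):Q] = 4 = [Q(√257, √281):Q], so Q(γ) = Q(√257, √281).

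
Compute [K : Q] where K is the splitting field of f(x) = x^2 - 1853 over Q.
[K : Q] = 2

f(x) = x^2 - 1853 factors as (x - √1853)(x + √1853). The splitting field is K = Q(√1853). Since 1853 is squarefree and > 1, it is not a perfect square, so x^2 - 1853 is irreducible over Q and [Q(√1853) : Q] = 2. Hence [K : Q] = 2.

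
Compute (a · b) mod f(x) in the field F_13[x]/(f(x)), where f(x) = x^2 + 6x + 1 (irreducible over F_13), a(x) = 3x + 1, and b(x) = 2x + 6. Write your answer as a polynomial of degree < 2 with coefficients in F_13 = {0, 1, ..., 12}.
a · b ≡ 10x (mod f(x))

Multiply in F_13[x]: a(x)·b(x) = (3x + 1)·(2x + 6) = 6x^2 + 7x + 6. This has degree ≥ 2, so divide by f(x) over F_13: 6x^2 + 7x + 6 = (6)·(x^2 + 6x + 1) + (10x). Hence a·b ≡ 10x (mod f). (F_13[x]/(f) is a field with 13^2 = 169 elements since f is irreducible of degree 2.)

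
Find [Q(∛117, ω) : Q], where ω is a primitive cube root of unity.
[Q(∛117, ω) : Q] = 6

[Q(∛117):Q] = 3 (min poly x^3 - 117, irreducible since 117 is not a perfect cube). [Q(ω):Q] = 2 (min poly x^2 + x + 1). Since Q(∛117) ⊂ R and ω ∉ R, we have ω ∉ Q(∛117), so x^2 + x + 1 remains irreducible over Q(∛117) and [Q(∛117, ω) : Q(∛117)] = 2. By the tower law, [Q(∛117, ω) : Q] = 3 · 2 = 6. (In fact Q(∛117, ω) is the splitting field of x^3 - 117 over Q.)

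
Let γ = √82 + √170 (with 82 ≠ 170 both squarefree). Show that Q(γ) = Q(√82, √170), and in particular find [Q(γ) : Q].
[Q(γ) : Q] = 4 (equivalently, Q(γ) = Q(√82, √170))

Obviously Q(γ) ⊆ Q(√82, √170), and [Q(√82, √170):Q] = 4 (since 82, 170 are distinct squarefree integers > 1 with 13940 not a perfect square). To show equality we compute the minimal polynomial of γ. From γ = √82 + √170: γ^2 = 82 + 2√(13940) + 170 = 252 + 2√(13940), so γ^2 - 252 = 2√(13940); squaring, (γ^2 - 252)^2 = 4·13940, i.e. γ^4 - 504γ^2 + 63504 - 55760 = 0, i.e. γ^4 - 504γ^2 + 7744 = 0. So γ is a root of x^4 - 504x^2 + 7744. This polynomial is irreducible over Q: it has no rational root (each ±√82 ± √170 is irrational), and any factorization into two quadratics over Q would force √(13940) ∈ Q (pairing opposite roots) or √82, √170 ∈ Q (other pairings), all impossible. Hence [Q(γ):Q] = 4 = [Q(√82, √170):Q], so Q(γ) = Q(√82, √170).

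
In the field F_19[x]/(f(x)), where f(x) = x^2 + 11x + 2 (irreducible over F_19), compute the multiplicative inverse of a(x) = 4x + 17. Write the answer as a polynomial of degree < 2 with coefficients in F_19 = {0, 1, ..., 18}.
a(x)^(-1) ≡ 11x + 3 (mod f(x))

Since f is irreducible over F_19, F_19[x]/(f) is a field and a(x) ≠ 0 has an inverse. Apply the extended Euclidean algorithm to f(x) and a(x) in F_19[x]: f(x) = (5x + 10)·a(x) + (3). The last nonzero remainder is the constant 3 = gcd(f, a) in F_19. Back-substituting through the division chain expresses 3 = s(x)·a(x) + t(x)·f(x) with s(x) ≡ 14x + 9 (mod f), so (14x + 9)·a(x) ≡ 3 (mod f). Multiplying by 3^(-1) ≡ 13 in F_19 gives a(x)^(-1) ≡ 13·(14x + 9) ≡ 11x + 3 (mod f). Check: (4x + 17)·(11x + 3) = 6x^2 + 9x + 13 ≡ 1 (mod x^2 + 11x + 2).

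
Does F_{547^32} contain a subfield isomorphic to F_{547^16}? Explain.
Yes: F_{547^16} is a subfield of F_{547^32}

F_{p^m} embeds in F_{p^n} iff m | n (since F_{p^n} is the splitting field of x^(p^n) - x, and F_{p^m} ⊂ F_{p^n} forces p^n to be a power of p^m, i.e. m | n; conversely if m | n then every root of x^(p^m) - x is a root of x^(p^n) - x). Here 16 | 32 (since 32 = 2·16), so F_{547^16} is a subfield of F_{547^32}, and [F_{547^32} : F_{547^16}] = 32/16 = 2.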